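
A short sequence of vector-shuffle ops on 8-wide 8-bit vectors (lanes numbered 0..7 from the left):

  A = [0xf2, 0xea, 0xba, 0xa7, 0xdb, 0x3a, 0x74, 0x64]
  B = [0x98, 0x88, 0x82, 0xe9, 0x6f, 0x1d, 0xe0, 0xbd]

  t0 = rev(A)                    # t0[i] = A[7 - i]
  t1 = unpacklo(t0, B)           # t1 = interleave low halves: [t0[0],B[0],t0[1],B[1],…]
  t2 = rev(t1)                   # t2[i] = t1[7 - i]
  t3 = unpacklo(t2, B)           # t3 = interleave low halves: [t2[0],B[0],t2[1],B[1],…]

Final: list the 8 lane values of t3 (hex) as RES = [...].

t0 = [0x64, 0x74, 0x3a, 0xdb, 0xa7, 0xba, 0xea, 0xf2]
t1 = [0x64, 0x98, 0x74, 0x88, 0x3a, 0x82, 0xdb, 0xe9]
t2 = [0xe9, 0xdb, 0x82, 0x3a, 0x88, 0x74, 0x98, 0x64]
t3 = [0xe9, 0x98, 0xdb, 0x88, 0x82, 0x82, 0x3a, 0xe9]

RES = [ 0xe9  0x98  0xdb  0x88  0x82  0x82  0x3a  0xe9 ]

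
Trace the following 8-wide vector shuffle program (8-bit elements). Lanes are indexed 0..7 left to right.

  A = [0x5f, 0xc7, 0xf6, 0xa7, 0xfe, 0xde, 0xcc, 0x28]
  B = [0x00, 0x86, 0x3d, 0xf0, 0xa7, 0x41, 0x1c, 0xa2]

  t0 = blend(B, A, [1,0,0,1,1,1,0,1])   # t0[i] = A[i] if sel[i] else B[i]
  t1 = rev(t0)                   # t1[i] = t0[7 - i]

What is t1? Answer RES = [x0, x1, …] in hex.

→ t0 |5f|86|3d|a7|fe|de|1c|28|
→ t1 |28|1c|de|fe|a7|3d|86|5f|

RES = [ 0x28  0x1c  0xde  0xfe  0xa7  0x3d  0x86  0x5f ]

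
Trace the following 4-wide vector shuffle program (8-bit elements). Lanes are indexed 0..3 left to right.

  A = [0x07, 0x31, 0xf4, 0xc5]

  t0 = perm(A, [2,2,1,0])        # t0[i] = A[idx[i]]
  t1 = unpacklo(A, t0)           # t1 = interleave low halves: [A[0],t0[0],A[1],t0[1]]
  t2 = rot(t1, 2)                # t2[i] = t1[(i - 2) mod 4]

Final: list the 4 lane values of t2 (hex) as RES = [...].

→ t0 |f4|f4|31|07|
→ t1 |07|f4|31|f4|
→ t2 |31|f4|07|f4|

RES = [0x31, 0xf4, 0x07, 0xf4]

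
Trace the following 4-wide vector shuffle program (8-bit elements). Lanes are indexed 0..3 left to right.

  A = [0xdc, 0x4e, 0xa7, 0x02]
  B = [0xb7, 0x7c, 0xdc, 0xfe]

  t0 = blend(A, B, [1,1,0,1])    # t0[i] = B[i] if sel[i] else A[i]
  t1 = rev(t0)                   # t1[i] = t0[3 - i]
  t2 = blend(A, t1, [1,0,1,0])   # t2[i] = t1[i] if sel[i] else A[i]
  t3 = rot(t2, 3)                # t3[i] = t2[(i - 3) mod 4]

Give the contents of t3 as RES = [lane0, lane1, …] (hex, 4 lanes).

RES = [0x4e, 0x7c, 0x02, 0xfe]

t0 = [0xb7, 0x7c, 0xa7, 0xfe]
t1 = [0xfe, 0xa7, 0x7c, 0xb7]
t2 = [0xfe, 0x4e, 0x7c, 0x02]
t3 = [0x4e, 0x7c, 0x02, 0xfe]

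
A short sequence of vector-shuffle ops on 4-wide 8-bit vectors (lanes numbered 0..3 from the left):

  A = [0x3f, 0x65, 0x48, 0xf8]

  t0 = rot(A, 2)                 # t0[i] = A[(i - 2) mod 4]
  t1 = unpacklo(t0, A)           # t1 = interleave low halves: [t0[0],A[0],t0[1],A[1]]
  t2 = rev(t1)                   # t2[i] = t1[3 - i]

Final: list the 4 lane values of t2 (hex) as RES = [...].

  t0: 48 f8 3f 65
  t1: 48 3f f8 65
  t2: 65 f8 3f 48

RES = [ 0x65  0xf8  0x3f  0x48 ]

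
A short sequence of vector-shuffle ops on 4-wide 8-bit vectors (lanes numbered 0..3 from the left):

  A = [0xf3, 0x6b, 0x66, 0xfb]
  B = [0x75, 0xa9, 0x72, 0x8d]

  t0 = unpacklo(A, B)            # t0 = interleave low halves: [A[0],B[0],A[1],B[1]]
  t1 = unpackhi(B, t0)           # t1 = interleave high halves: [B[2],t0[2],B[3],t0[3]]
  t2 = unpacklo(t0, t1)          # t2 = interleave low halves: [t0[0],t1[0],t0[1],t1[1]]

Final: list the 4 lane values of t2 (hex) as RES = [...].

→ t0 |f3|75|6b|a9|
→ t1 |72|6b|8d|a9|
→ t2 |f3|72|75|6b|

RES = [ 0xf3  0x72  0x75  0x6b ]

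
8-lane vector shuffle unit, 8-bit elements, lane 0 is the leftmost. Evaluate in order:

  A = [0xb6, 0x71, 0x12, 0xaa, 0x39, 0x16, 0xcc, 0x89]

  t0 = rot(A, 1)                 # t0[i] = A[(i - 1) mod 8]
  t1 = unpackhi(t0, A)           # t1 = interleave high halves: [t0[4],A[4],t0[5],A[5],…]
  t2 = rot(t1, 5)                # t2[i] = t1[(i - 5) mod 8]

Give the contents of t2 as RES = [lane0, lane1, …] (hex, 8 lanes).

RES = [ 0x16  0x16  0xcc  0xcc  0x89  0xaa  0x39  0x39 ]

  t0: 89 b6 71 12 aa 39 16 cc
  t1: aa 39 39 16 16 cc cc 89
  t2: 16 16 cc cc 89 aa 39 39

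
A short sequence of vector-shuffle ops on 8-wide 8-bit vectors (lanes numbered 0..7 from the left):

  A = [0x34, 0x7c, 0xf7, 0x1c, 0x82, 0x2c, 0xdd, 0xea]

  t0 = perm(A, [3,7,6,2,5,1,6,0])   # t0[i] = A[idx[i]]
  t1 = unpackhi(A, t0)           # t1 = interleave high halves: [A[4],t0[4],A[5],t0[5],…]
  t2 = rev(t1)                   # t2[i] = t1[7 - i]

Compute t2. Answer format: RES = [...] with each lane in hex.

t0 = [0x1c, 0xea, 0xdd, 0xf7, 0x2c, 0x7c, 0xdd, 0x34]
t1 = [0x82, 0x2c, 0x2c, 0x7c, 0xdd, 0xdd, 0xea, 0x34]
t2 = [0x34, 0xea, 0xdd, 0xdd, 0x7c, 0x2c, 0x2c, 0x82]

RES = [ 0x34  0xea  0xdd  0xdd  0x7c  0x2c  0x2c  0x82 ]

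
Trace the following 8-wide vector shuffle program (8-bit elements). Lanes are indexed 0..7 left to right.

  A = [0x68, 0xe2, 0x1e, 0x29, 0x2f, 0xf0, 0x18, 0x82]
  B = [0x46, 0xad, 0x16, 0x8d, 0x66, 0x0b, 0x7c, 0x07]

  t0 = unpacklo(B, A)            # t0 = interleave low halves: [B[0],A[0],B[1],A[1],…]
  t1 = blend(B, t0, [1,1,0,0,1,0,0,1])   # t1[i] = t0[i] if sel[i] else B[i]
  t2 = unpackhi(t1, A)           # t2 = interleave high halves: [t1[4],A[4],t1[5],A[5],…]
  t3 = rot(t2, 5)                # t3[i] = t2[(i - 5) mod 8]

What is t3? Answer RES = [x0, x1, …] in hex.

RES = [0xf0, 0x7c, 0x18, 0x29, 0x82, 0x16, 0x2f, 0x0b]

  t0: 46 68 ad e2 16 1e 8d 29
  t1: 46 68 16 8d 16 0b 7c 29
  t2: 16 2f 0b f0 7c 18 29 82
  t3: f0 7c 18 29 82 16 2f 0b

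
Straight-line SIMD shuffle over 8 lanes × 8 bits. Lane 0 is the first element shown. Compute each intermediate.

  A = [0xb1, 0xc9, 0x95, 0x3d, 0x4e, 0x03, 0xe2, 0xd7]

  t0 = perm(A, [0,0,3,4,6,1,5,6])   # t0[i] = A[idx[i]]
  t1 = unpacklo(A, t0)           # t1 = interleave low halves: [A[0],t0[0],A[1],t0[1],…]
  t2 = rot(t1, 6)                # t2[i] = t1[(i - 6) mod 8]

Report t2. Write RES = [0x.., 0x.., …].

RES = [ 0xc9  0xb1  0x95  0x3d  0x3d  0x4e  0xb1  0xb1 ]

t0 = [0xb1, 0xb1, 0x3d, 0x4e, 0xe2, 0xc9, 0x03, 0xe2]
t1 = [0xb1, 0xb1, 0xc9, 0xb1, 0x95, 0x3d, 0x3d, 0x4e]
t2 = [0xc9, 0xb1, 0x95, 0x3d, 0x3d, 0x4e, 0xb1, 0xb1]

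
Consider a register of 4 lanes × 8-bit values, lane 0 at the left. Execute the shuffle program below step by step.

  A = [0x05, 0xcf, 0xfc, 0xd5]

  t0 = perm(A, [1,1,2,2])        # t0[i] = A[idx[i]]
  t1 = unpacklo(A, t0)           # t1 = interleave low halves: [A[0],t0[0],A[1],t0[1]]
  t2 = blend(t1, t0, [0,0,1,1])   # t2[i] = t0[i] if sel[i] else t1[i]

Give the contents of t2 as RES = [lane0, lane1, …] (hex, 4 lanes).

  t0: cf cf fc fc
  t1: 05 cf cf cf
  t2: 05 cf fc fc

RES = [ 0x05  0xcf  0xfc  0xfc ]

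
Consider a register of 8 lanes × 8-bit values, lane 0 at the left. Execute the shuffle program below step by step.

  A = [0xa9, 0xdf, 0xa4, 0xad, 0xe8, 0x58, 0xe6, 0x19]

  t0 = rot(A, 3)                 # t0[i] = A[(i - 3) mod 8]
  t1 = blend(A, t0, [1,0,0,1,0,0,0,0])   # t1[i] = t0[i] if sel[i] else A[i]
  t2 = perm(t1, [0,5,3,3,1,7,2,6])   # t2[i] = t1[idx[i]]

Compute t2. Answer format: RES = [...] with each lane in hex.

RES = [0x58, 0x58, 0xa9, 0xa9, 0xdf, 0x19, 0xa4, 0xe6]

  t0: 58 e6 19 a9 df a4 ad e8
  t1: 58 df a4 a9 e8 58 e6 19
  t2: 58 58 a9 a9 df 19 a4 e6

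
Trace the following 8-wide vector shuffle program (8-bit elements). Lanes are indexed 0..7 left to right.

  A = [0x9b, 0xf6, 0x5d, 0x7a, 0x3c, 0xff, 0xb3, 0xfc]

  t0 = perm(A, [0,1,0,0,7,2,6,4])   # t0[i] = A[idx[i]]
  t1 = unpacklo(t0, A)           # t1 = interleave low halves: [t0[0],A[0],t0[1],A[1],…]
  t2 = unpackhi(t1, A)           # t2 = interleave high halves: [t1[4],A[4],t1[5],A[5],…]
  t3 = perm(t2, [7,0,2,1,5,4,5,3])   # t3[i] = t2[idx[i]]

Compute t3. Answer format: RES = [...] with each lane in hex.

RES = [ 0xfc  0x9b  0x5d  0x3c  0xb3  0x9b  0xb3  0xff ]

→ t0 |9b|f6|9b|9b|fc|5d|b3|3c|
→ t1 |9b|9b|f6|f6|9b|5d|9b|7a|
→ t2 |9b|3c|5d|ff|9b|b3|7a|fc|
→ t3 |fc|9b|5d|3c|b3|9b|b3|ff|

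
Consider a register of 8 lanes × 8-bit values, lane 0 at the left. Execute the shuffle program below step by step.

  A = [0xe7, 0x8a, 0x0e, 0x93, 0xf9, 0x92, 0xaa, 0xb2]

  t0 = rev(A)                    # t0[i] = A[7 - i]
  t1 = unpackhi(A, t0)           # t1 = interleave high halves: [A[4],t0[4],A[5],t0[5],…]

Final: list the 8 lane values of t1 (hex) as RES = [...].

RES = [0xf9, 0x93, 0x92, 0x0e, 0xaa, 0x8a, 0xb2, 0xe7]

t0 = [0xb2, 0xaa, 0x92, 0xf9, 0x93, 0x0e, 0x8a, 0xe7]
t1 = [0xf9, 0x93, 0x92, 0x0e, 0xaa, 0x8a, 0xb2, 0xe7]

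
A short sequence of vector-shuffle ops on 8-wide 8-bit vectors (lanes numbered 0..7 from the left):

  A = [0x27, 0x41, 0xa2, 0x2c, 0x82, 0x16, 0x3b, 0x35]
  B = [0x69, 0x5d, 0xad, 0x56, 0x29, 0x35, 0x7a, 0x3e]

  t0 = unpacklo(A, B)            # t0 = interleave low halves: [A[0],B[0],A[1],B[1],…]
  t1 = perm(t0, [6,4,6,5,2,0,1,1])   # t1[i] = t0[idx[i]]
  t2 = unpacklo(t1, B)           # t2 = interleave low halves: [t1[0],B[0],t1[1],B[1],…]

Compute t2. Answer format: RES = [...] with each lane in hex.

→ t0 |27|69|41|5d|a2|ad|2c|56|
→ t1 |2c|a2|2c|ad|41|27|69|69|
→ t2 |2c|69|a2|5d|2c|ad|ad|56|

RES = [0x2c, 0x69, 0xa2, 0x5d, 0x2c, 0xad, 0xad, 0x56]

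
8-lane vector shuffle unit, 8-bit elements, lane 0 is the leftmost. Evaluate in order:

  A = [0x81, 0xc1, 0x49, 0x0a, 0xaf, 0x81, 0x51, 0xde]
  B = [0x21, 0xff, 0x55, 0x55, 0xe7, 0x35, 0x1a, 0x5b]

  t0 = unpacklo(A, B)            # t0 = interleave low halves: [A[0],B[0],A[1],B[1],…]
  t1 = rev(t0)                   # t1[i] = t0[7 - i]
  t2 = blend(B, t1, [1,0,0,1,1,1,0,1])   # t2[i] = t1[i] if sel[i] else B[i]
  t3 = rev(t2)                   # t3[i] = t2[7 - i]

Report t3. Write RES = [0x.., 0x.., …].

t0 = [0x81, 0x21, 0xc1, 0xff, 0x49, 0x55, 0x0a, 0x55]
t1 = [0x55, 0x0a, 0x55, 0x49, 0xff, 0xc1, 0x21, 0x81]
t2 = [0x55, 0xff, 0x55, 0x49, 0xff, 0xc1, 0x1a, 0x81]
t3 = [0x81, 0x1a, 0xc1, 0xff, 0x49, 0x55, 0xff, 0x55]

RES = [0x81, 0x1a, 0xc1, 0xff, 0x49, 0x55, 0xff, 0x55]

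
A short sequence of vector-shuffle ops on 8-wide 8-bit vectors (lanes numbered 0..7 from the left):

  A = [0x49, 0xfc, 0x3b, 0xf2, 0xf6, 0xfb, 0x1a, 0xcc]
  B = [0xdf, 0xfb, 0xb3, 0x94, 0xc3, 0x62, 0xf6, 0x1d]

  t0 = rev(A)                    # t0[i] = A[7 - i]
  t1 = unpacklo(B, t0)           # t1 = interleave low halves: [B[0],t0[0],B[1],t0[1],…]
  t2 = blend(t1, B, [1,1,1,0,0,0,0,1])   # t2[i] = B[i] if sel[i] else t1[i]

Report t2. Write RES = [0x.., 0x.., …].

→ t0 |cc|1a|fb|f6|f2|3b|fc|49|
→ t1 |df|cc|fb|1a|b3|fb|94|f6|
→ t2 |df|fb|b3|1a|b3|fb|94|1d|

RES = [0xdf, 0xfb, 0xb3, 0x1a, 0xb3, 0xfb, 0x94, 0x1d]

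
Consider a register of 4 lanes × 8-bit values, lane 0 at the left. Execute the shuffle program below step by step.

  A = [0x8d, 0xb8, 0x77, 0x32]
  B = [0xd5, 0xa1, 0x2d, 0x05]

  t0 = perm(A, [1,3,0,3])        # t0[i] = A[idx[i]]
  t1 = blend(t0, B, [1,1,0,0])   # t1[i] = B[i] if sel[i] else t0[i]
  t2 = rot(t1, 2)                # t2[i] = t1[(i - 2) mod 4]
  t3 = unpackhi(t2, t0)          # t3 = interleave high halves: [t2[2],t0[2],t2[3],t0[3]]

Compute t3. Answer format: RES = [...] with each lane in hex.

t0 = [0xb8, 0x32, 0x8d, 0x32]
t1 = [0xd5, 0xa1, 0x8d, 0x32]
t2 = [0x8d, 0x32, 0xd5, 0xa1]
t3 = [0xd5, 0x8d, 0xa1, 0x32]

RES = [0xd5, 0x8d, 0xa1, 0x32]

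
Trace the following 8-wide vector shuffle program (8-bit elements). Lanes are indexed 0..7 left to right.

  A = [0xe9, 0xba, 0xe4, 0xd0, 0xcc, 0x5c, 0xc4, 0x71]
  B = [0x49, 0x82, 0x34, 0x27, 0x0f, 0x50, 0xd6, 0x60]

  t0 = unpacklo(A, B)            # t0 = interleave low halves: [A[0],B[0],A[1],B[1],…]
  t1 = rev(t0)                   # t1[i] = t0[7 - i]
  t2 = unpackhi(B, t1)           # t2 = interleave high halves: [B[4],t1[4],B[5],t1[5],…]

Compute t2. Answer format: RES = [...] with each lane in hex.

  t0: e9 49 ba 82 e4 34 d0 27
  t1: 27 d0 34 e4 82 ba 49 e9
  t2: 0f 82 50 ba d6 49 60 e9

RES = [0x0f, 0x82, 0x50, 0xba, 0xd6, 0x49, 0x60, 0xe9]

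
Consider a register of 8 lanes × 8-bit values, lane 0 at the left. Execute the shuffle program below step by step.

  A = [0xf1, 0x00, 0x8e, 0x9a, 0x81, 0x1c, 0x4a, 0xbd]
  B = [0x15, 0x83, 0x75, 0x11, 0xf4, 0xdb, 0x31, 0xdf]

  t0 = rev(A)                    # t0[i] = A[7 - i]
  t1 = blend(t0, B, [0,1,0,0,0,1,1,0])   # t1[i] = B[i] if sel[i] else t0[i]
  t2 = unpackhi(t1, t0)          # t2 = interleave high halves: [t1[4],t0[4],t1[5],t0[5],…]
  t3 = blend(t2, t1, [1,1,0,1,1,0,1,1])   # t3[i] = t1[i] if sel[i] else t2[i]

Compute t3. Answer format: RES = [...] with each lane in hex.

t0 = [0xbd, 0x4a, 0x1c, 0x81, 0x9a, 0x8e, 0x00, 0xf1]
t1 = [0xbd, 0x83, 0x1c, 0x81, 0x9a, 0xdb, 0x31, 0xf1]
t2 = [0x9a, 0x9a, 0xdb, 0x8e, 0x31, 0x00, 0xf1, 0xf1]
t3 = [0xbd, 0x83, 0xdb, 0x81, 0x9a, 0x00, 0x31, 0xf1]

RES = [0xbd, 0x83, 0xdb, 0x81, 0x9a, 0x00, 0x31, 0xf1]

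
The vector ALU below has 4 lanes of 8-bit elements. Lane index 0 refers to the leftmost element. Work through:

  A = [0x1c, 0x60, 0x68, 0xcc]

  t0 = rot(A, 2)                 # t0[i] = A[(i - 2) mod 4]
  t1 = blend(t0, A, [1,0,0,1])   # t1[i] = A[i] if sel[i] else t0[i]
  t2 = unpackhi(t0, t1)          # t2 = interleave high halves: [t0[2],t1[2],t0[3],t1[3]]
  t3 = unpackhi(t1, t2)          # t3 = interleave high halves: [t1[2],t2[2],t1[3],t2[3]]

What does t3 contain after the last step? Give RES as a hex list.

→ t0 |68|cc|1c|60|
→ t1 |1c|cc|1c|cc|
→ t2 |1c|1c|60|cc|
→ t3 |1c|60|cc|cc|

RES = [ 0x1c  0x60  0xcc  0xcc ]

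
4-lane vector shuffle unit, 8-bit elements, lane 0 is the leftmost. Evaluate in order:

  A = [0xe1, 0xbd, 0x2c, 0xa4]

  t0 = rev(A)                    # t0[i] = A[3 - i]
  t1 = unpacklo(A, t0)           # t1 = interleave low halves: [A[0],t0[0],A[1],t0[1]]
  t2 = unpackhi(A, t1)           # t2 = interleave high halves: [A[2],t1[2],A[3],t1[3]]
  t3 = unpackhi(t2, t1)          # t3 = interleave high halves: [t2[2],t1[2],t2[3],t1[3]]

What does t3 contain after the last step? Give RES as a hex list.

→ t0 |a4|2c|bd|e1|
→ t1 |e1|a4|bd|2c|
→ t2 |2c|bd|a4|2c|
→ t3 |a4|bd|2c|2c|

RES = [0xa4, 0xbd, 0x2c, 0x2c]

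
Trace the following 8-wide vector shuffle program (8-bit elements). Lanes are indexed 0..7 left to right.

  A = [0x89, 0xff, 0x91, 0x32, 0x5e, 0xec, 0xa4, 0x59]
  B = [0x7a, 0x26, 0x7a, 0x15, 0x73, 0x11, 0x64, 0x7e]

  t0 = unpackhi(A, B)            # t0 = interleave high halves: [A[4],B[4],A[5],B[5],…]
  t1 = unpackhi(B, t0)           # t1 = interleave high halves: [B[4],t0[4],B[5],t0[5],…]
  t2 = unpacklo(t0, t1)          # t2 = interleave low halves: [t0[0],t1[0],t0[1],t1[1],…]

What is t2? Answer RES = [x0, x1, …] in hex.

RES = [ 0x5e  0x73  0x73  0xa4  0xec  0x11  0x11  0x64 ]

→ t0 |5e|73|ec|11|a4|64|59|7e|
→ t1 |73|a4|11|64|64|59|7e|7e|
→ t2 |5e|73|73|a4|ec|11|11|64|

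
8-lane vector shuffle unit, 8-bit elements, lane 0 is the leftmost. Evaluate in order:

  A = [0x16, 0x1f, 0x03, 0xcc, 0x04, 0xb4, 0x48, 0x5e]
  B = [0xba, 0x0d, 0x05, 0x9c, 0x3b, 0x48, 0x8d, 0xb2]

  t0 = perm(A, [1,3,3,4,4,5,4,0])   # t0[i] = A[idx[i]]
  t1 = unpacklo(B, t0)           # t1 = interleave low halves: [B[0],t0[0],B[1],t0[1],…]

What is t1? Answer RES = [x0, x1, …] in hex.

RES = [0xba, 0x1f, 0x0d, 0xcc, 0x05, 0xcc, 0x9c, 0x04]

→ t0 |1f|cc|cc|04|04|b4|04|16|
→ t1 |ba|1f|0d|cc|05|cc|9c|04|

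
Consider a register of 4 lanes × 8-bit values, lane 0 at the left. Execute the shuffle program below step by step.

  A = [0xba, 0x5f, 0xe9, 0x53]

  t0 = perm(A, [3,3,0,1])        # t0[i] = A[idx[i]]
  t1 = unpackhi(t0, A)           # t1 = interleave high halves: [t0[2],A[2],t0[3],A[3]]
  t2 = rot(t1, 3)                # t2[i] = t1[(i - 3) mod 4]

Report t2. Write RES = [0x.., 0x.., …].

  t0: 53 53 ba 5f
  t1: ba e9 5f 53
  t2: e9 5f 53 ba

RES = [0xe9, 0x5f, 0x53, 0xba]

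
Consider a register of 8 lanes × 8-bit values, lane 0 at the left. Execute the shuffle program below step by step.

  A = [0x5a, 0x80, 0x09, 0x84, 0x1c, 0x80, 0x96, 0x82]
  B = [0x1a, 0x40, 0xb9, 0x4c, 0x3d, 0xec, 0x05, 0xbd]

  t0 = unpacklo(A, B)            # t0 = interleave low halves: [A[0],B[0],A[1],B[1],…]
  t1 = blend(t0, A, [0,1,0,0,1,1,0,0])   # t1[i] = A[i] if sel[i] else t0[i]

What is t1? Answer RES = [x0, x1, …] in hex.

  t0: 5a 1a 80 40 09 b9 84 4c
  t1: 5a 80 80 40 1c 80 84 4c

RES = [0x5a, 0x80, 0x80, 0x40, 0x1c, 0x80, 0x84, 0x4c]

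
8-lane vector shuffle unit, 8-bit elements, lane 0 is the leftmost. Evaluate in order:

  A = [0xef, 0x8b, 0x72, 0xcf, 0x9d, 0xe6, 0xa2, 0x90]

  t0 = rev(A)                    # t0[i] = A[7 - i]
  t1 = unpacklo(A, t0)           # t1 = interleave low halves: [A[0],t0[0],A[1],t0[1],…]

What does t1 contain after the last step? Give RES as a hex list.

t0 = [0x90, 0xa2, 0xe6, 0x9d, 0xcf, 0x72, 0x8b, 0xef]
t1 = [0xef, 0x90, 0x8b, 0xa2, 0x72, 0xe6, 0xcf, 0x9d]

RES = [0xef, 0x90, 0x8b, 0xa2, 0x72, 0xe6, 0xcf, 0x9d]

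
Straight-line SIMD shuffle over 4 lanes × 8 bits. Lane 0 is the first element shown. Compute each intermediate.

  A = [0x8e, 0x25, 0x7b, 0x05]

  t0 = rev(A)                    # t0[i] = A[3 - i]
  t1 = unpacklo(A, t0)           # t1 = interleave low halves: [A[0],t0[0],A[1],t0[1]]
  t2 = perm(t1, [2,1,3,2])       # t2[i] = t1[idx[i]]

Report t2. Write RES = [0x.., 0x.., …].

RES = [ 0x25  0x05  0x7b  0x25 ]

t0 = [0x05, 0x7b, 0x25, 0x8e]
t1 = [0x8e, 0x05, 0x25, 0x7b]
t2 = [0x25, 0x05, 0x7b, 0x25]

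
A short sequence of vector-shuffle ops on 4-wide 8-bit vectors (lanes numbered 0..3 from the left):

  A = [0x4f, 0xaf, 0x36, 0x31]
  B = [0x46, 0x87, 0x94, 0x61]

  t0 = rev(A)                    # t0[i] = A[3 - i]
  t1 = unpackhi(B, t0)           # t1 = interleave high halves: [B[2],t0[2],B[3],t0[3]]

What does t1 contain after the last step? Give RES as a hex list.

RES = [ 0x94  0xaf  0x61  0x4f ]

  t0: 31 36 af 4f
  t1: 94 af 61 4f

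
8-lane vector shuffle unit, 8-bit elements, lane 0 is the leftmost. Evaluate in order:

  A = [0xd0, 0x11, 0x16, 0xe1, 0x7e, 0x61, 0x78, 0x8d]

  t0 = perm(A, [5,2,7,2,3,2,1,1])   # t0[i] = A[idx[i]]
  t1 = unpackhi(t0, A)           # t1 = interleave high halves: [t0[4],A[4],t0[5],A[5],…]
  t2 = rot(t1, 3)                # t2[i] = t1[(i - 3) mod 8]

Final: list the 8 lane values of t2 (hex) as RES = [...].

RES = [0x78, 0x11, 0x8d, 0xe1, 0x7e, 0x16, 0x61, 0x11]

t0 = [0x61, 0x16, 0x8d, 0x16, 0xe1, 0x16, 0x11, 0x11]
t1 = [0xe1, 0x7e, 0x16, 0x61, 0x11, 0x78, 0x11, 0x8d]
t2 = [0x78, 0x11, 0x8d, 0xe1, 0x7e, 0x16, 0x61, 0x11]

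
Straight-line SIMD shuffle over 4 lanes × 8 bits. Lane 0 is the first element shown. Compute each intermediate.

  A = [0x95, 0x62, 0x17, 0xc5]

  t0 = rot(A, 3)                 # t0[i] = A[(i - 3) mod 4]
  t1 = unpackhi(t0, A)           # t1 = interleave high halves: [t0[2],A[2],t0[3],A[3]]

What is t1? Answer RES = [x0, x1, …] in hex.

t0 = [0x62, 0x17, 0xc5, 0x95]
t1 = [0xc5, 0x17, 0x95, 0xc5]

RES = [0xc5, 0x17, 0x95, 0xc5]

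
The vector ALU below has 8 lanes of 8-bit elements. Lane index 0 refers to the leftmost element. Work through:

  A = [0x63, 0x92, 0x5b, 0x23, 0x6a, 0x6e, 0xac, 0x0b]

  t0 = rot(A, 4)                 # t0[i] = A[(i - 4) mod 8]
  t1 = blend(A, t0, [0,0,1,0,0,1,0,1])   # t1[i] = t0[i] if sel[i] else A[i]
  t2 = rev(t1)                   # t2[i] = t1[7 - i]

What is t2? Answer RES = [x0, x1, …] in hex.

RES = [0x23, 0xac, 0x92, 0x6a, 0x23, 0xac, 0x92, 0x63]

  t0: 6a 6e ac 0b 63 92 5b 23
  t1: 63 92 ac 23 6a 92 ac 23
  t2: 23 ac 92 6a 23 ac 92 63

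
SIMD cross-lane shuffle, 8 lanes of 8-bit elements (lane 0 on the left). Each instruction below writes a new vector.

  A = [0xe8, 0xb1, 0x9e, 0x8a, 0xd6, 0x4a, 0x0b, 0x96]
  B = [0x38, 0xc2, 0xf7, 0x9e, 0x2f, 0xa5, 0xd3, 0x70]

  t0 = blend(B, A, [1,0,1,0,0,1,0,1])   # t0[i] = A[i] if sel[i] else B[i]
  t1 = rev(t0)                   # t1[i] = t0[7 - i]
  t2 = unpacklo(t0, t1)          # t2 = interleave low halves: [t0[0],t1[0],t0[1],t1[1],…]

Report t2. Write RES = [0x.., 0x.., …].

t0 = [0xe8, 0xc2, 0x9e, 0x9e, 0x2f, 0x4a, 0xd3, 0x96]
t1 = [0x96, 0xd3, 0x4a, 0x2f, 0x9e, 0x9e, 0xc2, 0xe8]
t2 = [0xe8, 0x96, 0xc2, 0xd3, 0x9e, 0x4a, 0x9e, 0x2f]

RES = [0xe8, 0x96, 0xc2, 0xd3, 0x9e, 0x4a, 0x9e, 0x2f]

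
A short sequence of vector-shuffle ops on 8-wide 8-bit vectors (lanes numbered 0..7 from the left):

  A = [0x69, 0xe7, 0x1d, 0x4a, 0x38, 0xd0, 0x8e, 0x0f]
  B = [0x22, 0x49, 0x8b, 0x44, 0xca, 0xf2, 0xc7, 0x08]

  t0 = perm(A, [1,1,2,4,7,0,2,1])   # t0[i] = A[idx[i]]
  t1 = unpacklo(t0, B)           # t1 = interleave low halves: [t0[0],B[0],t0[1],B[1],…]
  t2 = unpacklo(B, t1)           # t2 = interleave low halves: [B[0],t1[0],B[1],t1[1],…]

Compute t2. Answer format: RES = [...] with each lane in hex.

→ t0 |e7|e7|1d|38|0f|69|1d|e7|
→ t1 |e7|22|e7|49|1d|8b|38|44|
→ t2 |22|e7|49|22|8b|e7|44|49|

RES = [0x22, 0xe7, 0x49, 0x22, 0x8b, 0xe7, 0x44, 0x49]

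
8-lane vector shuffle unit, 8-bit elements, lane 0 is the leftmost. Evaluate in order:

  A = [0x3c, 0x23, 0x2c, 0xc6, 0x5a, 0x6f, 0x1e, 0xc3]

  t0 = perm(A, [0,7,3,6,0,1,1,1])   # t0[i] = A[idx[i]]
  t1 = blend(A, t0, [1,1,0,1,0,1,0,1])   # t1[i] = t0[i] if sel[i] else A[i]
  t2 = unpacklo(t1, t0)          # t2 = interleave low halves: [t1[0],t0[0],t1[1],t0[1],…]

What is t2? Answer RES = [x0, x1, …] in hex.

  t0: 3c c3 c6 1e 3c 23 23 23
  t1: 3c c3 2c 1e 5a 23 1e 23
  t2: 3c 3c c3 c3 2c c6 1e 1e

RES = [0x3c, 0x3c, 0xc3, 0xc3, 0x2c, 0xc6, 0x1e, 0x1e]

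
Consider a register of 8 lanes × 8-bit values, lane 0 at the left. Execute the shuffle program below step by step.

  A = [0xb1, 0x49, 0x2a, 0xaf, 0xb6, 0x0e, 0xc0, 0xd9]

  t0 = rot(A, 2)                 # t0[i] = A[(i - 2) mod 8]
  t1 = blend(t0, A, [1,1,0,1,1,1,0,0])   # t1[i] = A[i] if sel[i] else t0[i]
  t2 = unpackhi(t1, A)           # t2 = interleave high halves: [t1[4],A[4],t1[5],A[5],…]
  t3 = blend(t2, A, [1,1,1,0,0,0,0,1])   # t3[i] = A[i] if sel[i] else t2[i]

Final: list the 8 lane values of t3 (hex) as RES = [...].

RES = [ 0xb1  0x49  0x2a  0x0e  0xb6  0xc0  0x0e  0xd9 ]

  t0: c0 d9 b1 49 2a af b6 0e
  t1: b1 49 b1 af b6 0e b6 0e
  t2: b6 b6 0e 0e b6 c0 0e d9
  t3: b1 49 2a 0e b6 c0 0e d9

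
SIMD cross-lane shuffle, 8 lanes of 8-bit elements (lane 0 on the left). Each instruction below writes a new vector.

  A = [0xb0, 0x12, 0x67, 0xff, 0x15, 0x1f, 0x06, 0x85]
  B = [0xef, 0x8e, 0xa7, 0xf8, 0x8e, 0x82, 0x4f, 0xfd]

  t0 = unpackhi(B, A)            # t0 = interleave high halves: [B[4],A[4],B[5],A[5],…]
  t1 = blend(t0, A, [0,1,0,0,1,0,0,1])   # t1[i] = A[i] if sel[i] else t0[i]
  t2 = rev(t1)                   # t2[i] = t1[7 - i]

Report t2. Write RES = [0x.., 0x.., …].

→ t0 |8e|15|82|1f|4f|06|fd|85|
→ t1 |8e|12|82|1f|15|06|fd|85|
→ t2 |85|fd|06|15|1f|82|12|8e|

RES = [ 0x85  0xfd  0x06  0x15  0x1f  0x82  0x12  0x8e ]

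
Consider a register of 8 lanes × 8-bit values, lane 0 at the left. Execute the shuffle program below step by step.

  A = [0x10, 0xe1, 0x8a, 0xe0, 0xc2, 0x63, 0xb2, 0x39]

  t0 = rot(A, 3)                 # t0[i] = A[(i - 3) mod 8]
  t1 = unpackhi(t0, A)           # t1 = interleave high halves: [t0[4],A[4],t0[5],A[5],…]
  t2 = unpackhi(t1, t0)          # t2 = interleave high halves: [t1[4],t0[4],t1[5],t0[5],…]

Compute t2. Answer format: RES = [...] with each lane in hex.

RES = [ 0xe0  0xe1  0xb2  0x8a  0xc2  0xe0  0x39  0xc2 ]

  t0: 63 b2 39 10 e1 8a e0 c2
  t1: e1 c2 8a 63 e0 b2 c2 39
  t2: e0 e1 b2 8a c2 e0 39 c2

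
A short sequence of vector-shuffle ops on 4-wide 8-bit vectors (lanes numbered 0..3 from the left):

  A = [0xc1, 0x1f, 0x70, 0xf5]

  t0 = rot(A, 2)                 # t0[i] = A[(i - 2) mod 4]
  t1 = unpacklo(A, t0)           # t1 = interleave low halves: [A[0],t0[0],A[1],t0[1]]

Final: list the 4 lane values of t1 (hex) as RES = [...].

RES = [0xc1, 0x70, 0x1f, 0xf5]

  t0: 70 f5 c1 1f
  t1: c1 70 1f f5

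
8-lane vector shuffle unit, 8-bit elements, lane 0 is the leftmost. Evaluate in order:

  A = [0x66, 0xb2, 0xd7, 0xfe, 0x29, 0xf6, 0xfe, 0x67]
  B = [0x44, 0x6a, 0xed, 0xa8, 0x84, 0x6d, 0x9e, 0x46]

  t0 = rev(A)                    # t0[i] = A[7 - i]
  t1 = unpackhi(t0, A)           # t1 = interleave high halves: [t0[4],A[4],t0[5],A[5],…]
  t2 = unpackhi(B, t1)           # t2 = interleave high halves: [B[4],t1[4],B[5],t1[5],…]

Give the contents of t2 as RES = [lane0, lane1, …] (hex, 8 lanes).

RES = [0x84, 0xb2, 0x6d, 0xfe, 0x9e, 0x66, 0x46, 0x67]

t0 = [0x67, 0xfe, 0xf6, 0x29, 0xfe, 0xd7, 0xb2, 0x66]
t1 = [0xfe, 0x29, 0xd7, 0xf6, 0xb2, 0xfe, 0x66, 0x67]
t2 = [0x84, 0xb2, 0x6d, 0xfe, 0x9e, 0x66, 0x46, 0x67]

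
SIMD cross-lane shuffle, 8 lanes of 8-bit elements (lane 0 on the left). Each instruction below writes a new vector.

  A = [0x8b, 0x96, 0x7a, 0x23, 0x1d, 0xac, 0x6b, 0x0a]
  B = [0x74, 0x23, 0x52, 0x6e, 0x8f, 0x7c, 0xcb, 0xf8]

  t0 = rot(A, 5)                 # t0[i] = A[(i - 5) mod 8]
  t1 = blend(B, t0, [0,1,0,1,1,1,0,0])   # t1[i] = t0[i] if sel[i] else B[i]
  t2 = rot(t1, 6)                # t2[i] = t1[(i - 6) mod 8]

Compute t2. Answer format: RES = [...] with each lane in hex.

  t0: 23 1d ac 6b 0a 8b 96 7a
  t1: 74 1d 52 6b 0a 8b cb f8
  t2: 52 6b 0a 8b cb f8 74 1d

RES = [0x52, 0x6b, 0x0a, 0x8b, 0xcb, 0xf8, 0x74, 0x1d]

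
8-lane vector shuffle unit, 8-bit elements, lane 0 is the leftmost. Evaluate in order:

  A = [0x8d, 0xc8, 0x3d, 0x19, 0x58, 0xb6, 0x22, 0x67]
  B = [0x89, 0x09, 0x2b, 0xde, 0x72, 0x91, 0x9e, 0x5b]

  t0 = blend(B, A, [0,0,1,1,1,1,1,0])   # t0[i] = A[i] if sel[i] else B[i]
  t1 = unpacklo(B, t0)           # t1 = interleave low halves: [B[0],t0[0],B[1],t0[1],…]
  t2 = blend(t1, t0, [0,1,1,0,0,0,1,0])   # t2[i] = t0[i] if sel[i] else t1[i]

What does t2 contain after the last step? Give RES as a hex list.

RES = [ 0x89  0x09  0x3d  0x09  0x2b  0x3d  0x22  0x19 ]

→ t0 |89|09|3d|19|58|b6|22|5b|
→ t1 |89|89|09|09|2b|3d|de|19|
→ t2 |89|09|3d|09|2b|3d|22|19|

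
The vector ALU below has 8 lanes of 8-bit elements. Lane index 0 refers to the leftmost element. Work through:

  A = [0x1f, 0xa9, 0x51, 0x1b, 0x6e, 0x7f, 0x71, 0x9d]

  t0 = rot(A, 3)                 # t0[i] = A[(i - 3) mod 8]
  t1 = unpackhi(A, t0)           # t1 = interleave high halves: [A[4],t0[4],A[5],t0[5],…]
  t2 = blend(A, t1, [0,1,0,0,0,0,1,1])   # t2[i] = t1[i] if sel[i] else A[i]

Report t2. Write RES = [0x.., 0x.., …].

→ t0 |7f|71|9d|1f|a9|51|1b|6e|
→ t1 |6e|a9|7f|51|71|1b|9d|6e|
→ t2 |1f|a9|51|1b|6e|7f|9d|6e|

RES = [0x1f, 0xa9, 0x51, 0x1b, 0x6e, 0x7f, 0x9d, 0x6e]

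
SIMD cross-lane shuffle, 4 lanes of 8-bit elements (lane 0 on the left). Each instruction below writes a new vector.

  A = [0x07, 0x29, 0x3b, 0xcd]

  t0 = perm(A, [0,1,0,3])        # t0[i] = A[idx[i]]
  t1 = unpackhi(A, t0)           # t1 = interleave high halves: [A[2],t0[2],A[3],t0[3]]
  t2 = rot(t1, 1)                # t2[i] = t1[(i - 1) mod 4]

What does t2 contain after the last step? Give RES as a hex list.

RES = [0xcd, 0x3b, 0x07, 0xcd]

  t0: 07 29 07 cd
  t1: 3b 07 cd cd
  t2: cd 3b 07 cd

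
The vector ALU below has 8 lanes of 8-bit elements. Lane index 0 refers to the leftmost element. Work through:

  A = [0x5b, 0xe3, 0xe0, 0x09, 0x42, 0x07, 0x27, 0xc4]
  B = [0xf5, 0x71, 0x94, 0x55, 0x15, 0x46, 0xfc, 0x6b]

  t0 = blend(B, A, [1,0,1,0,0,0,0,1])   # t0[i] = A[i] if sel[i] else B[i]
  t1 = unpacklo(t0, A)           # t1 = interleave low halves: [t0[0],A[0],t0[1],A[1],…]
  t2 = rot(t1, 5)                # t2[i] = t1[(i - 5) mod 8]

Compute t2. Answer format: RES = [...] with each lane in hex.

→ t0 |5b|71|e0|55|15|46|fc|c4|
→ t1 |5b|5b|71|e3|e0|e0|55|09|
→ t2 |e3|e0|e0|55|09|5b|5b|71|

RES = [ 0xe3  0xe0  0xe0  0x55  0x09  0x5b  0x5b  0x71 ]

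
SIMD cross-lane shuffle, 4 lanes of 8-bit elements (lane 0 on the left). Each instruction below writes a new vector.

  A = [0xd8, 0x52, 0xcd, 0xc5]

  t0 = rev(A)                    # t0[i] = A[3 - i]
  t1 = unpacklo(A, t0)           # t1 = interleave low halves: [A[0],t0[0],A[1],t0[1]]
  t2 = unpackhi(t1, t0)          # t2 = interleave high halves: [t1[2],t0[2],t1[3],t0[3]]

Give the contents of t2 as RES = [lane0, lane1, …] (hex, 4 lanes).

RES = [ 0x52  0x52  0xcd  0xd8 ]

  t0: c5 cd 52 d8
  t1: d8 c5 52 cd
  t2: 52 52 cd d8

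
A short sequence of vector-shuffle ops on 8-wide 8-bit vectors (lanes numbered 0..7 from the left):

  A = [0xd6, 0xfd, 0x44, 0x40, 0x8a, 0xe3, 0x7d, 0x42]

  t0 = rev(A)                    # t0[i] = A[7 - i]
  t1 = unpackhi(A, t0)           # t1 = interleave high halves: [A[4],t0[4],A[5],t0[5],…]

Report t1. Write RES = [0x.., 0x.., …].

  t0: 42 7d e3 8a 40 44 fd d6
  t1: 8a 40 e3 44 7d fd 42 d6

RES = [ 0x8a  0x40  0xe3  0x44  0x7d  0xfd  0x42  0xd6 ]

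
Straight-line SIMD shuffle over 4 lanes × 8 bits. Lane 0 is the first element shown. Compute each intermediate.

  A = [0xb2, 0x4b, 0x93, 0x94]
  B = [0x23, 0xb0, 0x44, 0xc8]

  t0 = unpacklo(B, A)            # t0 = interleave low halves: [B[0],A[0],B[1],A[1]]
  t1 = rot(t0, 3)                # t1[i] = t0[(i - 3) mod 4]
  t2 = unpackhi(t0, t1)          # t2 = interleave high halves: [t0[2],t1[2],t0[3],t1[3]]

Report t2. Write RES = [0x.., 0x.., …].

RES = [ 0xb0  0x4b  0x4b  0x23 ]

  t0: 23 b2 b0 4b
  t1: b2 b0 4b 23
  t2: b0 4b 4b 23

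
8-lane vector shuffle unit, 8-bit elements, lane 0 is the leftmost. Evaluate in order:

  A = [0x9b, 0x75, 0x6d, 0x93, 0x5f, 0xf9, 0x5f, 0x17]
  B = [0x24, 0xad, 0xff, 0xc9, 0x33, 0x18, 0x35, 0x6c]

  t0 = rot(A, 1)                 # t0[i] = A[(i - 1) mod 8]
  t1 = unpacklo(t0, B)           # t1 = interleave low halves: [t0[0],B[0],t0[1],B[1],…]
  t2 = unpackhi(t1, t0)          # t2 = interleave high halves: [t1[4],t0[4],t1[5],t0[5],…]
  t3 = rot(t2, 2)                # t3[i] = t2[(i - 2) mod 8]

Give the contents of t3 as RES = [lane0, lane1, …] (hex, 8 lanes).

  t0: 17 9b 75 6d 93 5f f9 5f
  t1: 17 24 9b ad 75 ff 6d c9
  t2: 75 93 ff 5f 6d f9 c9 5f
  t3: c9 5f 75 93 ff 5f 6d f9

RES = [ 0xc9  0x5f  0x75  0x93  0xff  0x5f  0x6d  0xf9 ]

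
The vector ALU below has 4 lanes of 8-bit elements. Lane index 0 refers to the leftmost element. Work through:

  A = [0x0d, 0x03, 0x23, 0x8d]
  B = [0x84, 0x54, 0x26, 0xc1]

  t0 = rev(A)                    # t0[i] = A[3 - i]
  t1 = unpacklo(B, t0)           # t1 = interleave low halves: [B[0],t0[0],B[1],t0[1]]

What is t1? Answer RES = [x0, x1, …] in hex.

→ t0 |8d|23|03|0d|
→ t1 |84|8d|54|23|

RES = [0x84, 0x8d, 0x54, 0x23]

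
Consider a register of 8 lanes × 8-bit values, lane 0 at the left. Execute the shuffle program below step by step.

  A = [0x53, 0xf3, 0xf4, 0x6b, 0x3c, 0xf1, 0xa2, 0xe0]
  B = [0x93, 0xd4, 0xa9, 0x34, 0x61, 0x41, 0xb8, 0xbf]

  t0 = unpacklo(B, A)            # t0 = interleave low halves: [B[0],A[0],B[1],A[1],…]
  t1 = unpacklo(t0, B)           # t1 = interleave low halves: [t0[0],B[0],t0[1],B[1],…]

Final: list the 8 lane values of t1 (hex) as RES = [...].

RES = [ 0x93  0x93  0x53  0xd4  0xd4  0xa9  0xf3  0x34 ]

→ t0 |93|53|d4|f3|a9|f4|34|6b|
→ t1 |93|93|53|d4|d4|a9|f3|34|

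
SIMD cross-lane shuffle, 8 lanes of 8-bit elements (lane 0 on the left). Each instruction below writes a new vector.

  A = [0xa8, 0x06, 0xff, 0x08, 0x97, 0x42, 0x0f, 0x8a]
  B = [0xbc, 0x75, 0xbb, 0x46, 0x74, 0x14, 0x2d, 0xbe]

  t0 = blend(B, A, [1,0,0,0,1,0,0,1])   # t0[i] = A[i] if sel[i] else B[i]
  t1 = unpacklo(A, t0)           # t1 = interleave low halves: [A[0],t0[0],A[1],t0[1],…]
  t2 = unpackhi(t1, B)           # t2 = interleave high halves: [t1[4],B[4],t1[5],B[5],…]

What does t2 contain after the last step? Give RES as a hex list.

RES = [ 0xff  0x74  0xbb  0x14  0x08  0x2d  0x46  0xbe ]

t0 = [0xa8, 0x75, 0xbb, 0x46, 0x97, 0x14, 0x2d, 0x8a]
t1 = [0xa8, 0xa8, 0x06, 0x75, 0xff, 0xbb, 0x08, 0x46]
t2 = [0xff, 0x74, 0xbb, 0x14, 0x08, 0x2d, 0x46, 0xbe]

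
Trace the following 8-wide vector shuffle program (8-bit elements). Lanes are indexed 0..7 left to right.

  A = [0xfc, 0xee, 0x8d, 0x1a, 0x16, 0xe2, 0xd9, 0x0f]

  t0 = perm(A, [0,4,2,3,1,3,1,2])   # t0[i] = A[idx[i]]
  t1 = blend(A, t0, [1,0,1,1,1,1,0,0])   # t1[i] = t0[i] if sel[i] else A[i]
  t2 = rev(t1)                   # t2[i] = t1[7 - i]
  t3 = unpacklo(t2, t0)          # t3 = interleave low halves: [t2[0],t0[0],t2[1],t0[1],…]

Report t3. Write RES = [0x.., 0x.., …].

RES = [0x0f, 0xfc, 0xd9, 0x16, 0x1a, 0x8d, 0xee, 0x1a]

→ t0 |fc|16|8d|1a|ee|1a|ee|8d|
→ t1 |fc|ee|8d|1a|ee|1a|d9|0f|
→ t2 |0f|d9|1a|ee|1a|8d|ee|fc|
→ t3 |0f|fc|d9|16|1a|8d|ee|1a|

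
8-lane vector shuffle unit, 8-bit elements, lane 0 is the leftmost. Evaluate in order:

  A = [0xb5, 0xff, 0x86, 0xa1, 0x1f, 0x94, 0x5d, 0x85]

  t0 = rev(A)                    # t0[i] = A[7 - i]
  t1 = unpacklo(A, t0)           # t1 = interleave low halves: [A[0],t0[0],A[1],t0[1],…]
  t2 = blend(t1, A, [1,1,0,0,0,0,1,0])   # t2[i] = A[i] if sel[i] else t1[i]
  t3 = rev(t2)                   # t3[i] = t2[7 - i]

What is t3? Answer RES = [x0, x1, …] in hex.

  t0: 85 5d 94 1f a1 86 ff b5
  t1: b5 85 ff 5d 86 94 a1 1f
  t2: b5 ff ff 5d 86 94 5d 1f
  t3: 1f 5d 94 86 5d ff ff b5

RES = [0x1f, 0x5d, 0x94, 0x86, 0x5d, 0xff, 0xff, 0xb5]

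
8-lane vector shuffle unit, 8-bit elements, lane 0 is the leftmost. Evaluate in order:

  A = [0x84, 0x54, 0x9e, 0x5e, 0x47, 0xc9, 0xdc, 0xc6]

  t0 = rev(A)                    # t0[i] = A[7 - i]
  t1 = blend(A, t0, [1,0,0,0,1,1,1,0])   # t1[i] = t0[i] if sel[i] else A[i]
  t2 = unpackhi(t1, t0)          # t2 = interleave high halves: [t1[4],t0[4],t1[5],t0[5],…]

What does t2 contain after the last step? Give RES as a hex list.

RES = [ 0x5e  0x5e  0x9e  0x9e  0x54  0x54  0xc6  0x84 ]

  t0: c6 dc c9 47 5e 9e 54 84
  t1: c6 54 9e 5e 5e 9e 54 c6
  t2: 5e 5e 9e 9e 54 54 c6 84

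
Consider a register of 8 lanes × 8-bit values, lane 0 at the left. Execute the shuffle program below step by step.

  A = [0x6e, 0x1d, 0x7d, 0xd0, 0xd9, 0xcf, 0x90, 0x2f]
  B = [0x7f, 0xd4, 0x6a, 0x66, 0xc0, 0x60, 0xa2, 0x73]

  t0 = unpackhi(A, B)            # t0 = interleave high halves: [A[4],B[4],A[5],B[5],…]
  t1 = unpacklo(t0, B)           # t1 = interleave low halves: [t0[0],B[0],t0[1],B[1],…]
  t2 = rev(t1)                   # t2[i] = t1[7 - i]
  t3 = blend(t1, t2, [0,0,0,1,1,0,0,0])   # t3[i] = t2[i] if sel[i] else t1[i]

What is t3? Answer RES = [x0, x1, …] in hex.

  t0: d9 c0 cf 60 90 a2 2f 73
  t1: d9 7f c0 d4 cf 6a 60 66
  t2: 66 60 6a cf d4 c0 7f d9
  t3: d9 7f c0 cf d4 6a 60 66

RES = [ 0xd9  0x7f  0xc0  0xcf  0xd4  0x6a  0x60  0x66 ]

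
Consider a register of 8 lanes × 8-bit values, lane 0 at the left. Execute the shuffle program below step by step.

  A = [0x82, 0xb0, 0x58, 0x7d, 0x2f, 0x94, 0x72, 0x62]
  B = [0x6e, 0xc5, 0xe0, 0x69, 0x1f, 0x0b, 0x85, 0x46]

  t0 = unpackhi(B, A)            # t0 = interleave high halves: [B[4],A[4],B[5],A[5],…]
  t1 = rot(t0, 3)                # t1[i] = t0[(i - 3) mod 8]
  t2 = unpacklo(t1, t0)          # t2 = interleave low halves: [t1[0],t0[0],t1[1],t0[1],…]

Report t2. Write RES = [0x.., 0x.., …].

→ t0 |1f|2f|0b|94|85|72|46|62|
→ t1 |72|46|62|1f|2f|0b|94|85|
→ t2 |72|1f|46|2f|62|0b|1f|94|

RES = [0x72, 0x1f, 0x46, 0x2f, 0x62, 0x0b, 0x1f, 0x94]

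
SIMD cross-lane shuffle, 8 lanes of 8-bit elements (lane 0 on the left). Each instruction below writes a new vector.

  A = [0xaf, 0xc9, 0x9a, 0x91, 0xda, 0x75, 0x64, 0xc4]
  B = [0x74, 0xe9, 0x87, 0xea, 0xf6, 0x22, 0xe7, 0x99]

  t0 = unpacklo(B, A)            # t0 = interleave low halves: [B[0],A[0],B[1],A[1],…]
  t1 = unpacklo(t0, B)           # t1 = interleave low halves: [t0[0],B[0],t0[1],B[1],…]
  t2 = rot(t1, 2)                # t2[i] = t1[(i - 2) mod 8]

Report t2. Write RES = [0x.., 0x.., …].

→ t0 |74|af|e9|c9|87|9a|ea|91|
→ t1 |74|74|af|e9|e9|87|c9|ea|
→ t2 |c9|ea|74|74|af|e9|e9|87|

RES = [0xc9, 0xea, 0x74, 0x74, 0xaf, 0xe9, 0xe9, 0x87]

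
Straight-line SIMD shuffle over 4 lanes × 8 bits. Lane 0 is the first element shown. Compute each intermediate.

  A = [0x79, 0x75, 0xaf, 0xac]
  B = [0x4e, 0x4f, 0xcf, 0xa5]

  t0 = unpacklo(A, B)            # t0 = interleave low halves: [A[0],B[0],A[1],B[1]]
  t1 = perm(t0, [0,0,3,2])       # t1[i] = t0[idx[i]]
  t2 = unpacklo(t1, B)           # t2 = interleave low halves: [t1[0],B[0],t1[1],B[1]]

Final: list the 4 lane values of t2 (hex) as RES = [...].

RES = [ 0x79  0x4e  0x79  0x4f ]

  t0: 79 4e 75 4f
  t1: 79 79 4f 75
  t2: 79 4e 79 4f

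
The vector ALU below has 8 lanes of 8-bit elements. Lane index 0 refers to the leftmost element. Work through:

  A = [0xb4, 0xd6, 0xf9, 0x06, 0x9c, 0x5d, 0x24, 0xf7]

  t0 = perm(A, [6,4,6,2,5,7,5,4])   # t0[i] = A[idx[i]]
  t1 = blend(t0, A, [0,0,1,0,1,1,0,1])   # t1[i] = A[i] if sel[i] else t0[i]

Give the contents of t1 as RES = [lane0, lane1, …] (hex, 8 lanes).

  t0: 24 9c 24 f9 5d f7 5d 9c
  t1: 24 9c f9 f9 9c 5d 5d f7

RES = [ 0x24  0x9c  0xf9  0xf9  0x9c  0x5d  0x5d  0xf7 ]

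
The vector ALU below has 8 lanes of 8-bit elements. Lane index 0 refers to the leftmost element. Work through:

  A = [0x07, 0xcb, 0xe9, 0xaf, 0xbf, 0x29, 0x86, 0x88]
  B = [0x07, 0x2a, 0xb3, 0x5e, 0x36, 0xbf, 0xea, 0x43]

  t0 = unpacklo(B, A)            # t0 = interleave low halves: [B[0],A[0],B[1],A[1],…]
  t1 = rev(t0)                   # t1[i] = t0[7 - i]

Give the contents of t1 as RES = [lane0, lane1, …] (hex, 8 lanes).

t0 = [0x07, 0x07, 0x2a, 0xcb, 0xb3, 0xe9, 0x5e, 0xaf]
t1 = [0xaf, 0x5e, 0xe9, 0xb3, 0xcb, 0x2a, 0x07, 0x07]

RES = [ 0xaf  0x5e  0xe9  0xb3  0xcb  0x2a  0x07  0x07 ]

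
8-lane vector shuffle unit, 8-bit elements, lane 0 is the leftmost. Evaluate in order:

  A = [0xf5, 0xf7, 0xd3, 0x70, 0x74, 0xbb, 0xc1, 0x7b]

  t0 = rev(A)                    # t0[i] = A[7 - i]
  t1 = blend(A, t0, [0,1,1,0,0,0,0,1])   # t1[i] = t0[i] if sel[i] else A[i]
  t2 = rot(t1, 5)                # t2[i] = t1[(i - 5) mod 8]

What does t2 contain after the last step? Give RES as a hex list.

RES = [0x70, 0x74, 0xbb, 0xc1, 0xf5, 0xf5, 0xc1, 0xbb]

  t0: 7b c1 bb 74 70 d3 f7 f5
  t1: f5 c1 bb 70 74 bb c1 f5
  t2: 70 74 bb c1 f5 f5 c1 bb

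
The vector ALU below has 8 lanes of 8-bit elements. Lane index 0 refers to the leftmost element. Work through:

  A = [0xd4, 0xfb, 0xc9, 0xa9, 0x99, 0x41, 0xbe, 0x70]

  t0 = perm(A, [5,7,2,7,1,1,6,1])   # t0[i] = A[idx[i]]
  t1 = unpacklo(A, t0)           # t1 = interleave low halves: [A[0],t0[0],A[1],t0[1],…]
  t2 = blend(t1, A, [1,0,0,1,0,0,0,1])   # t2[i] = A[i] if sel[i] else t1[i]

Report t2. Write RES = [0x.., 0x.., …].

RES = [0xd4, 0x41, 0xfb, 0xa9, 0xc9, 0xc9, 0xa9, 0x70]

t0 = [0x41, 0x70, 0xc9, 0x70, 0xfb, 0xfb, 0xbe, 0xfb]
t1 = [0xd4, 0x41, 0xfb, 0x70, 0xc9, 0xc9, 0xa9, 0x70]
t2 = [0xd4, 0x41, 0xfb, 0xa9, 0xc9, 0xc9, 0xa9, 0x70]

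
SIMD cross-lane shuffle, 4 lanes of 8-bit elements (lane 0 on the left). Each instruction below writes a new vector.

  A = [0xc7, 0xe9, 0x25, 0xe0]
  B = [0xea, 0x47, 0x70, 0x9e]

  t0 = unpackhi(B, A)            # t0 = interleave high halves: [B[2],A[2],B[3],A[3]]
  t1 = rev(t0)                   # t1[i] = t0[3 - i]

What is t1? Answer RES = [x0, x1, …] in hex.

t0 = [0x70, 0x25, 0x9e, 0xe0]
t1 = [0xe0, 0x9e, 0x25, 0x70]

RES = [0xe0, 0x9e, 0x25, 0x70]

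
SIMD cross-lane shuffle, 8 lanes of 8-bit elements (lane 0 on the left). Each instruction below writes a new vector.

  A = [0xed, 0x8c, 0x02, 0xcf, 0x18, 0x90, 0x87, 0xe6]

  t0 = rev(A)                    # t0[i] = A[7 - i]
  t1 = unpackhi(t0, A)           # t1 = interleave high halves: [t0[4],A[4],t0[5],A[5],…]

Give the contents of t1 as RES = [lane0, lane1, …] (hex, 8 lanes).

→ t0 |e6|87|90|18|cf|02|8c|ed|
→ t1 |cf|18|02|90|8c|87|ed|e6|

RES = [ 0xcf  0x18  0x02  0x90  0x8c  0x87  0xed  0xe6 ]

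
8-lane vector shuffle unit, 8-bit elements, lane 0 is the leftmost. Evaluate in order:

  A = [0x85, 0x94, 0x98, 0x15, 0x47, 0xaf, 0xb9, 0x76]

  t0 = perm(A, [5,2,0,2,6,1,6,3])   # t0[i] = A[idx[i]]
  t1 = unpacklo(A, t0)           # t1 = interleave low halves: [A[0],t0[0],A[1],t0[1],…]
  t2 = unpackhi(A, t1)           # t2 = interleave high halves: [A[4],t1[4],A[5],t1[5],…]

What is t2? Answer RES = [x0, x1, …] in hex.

t0 = [0xaf, 0x98, 0x85, 0x98, 0xb9, 0x94, 0xb9, 0x15]
t1 = [0x85, 0xaf, 0x94, 0x98, 0x98, 0x85, 0x15, 0x98]
t2 = [0x47, 0x98, 0xaf, 0x85, 0xb9, 0x15, 0x76, 0x98]

RES = [ 0x47  0x98  0xaf  0x85  0xb9  0x15  0x76  0x98 ]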